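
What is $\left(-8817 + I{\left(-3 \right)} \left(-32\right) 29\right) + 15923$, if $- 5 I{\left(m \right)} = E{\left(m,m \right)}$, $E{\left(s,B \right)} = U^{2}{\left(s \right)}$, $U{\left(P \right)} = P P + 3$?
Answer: $\frac{169162}{5} \approx 33832.0$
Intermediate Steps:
$U{\left(P \right)} = 3 + P^{2}$ ($U{\left(P \right)} = P^{2} + 3 = 3 + P^{2}$)
$E{\left(s,B \right)} = \left(3 + s^{2}\right)^{2}$
$I{\left(m \right)} = - \frac{\left(3 + m^{2}\right)^{2}}{5}$
$\left(-8817 + I{\left(-3 \right)} \left(-32\right) 29\right) + 15923 = \left(-8817 + - \frac{\left(3 + \left(-3\right)^{2}\right)^{2}}{5} \left(-32\right) 29\right) + 15923 = \left(-8817 + - \frac{\left(3 + 9\right)^{2}}{5} \left(-32\right) 29\right) + 15923 = \left(-8817 + - \frac{12^{2}}{5} \left(-32\right) 29\right) + 15923 = \left(-8817 + \left(- \frac{1}{5}\right) 144 \left(-32\right) 29\right) + 15923 = \left(-8817 + \left(- \frac{144}{5}\right) \left(-32\right) 29\right) + 15923 = \left(-8817 + \frac{4608}{5} \cdot 29\right) + 15923 = \left(-8817 + \frac{133632}{5}\right) + 15923 = \frac{89547}{5} + 15923 = \frac{169162}{5}$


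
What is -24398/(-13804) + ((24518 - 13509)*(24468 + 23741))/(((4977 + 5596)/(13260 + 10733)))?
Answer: 8312607450341/6902 ≈ 1.2044e+9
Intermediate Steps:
-24398/(-13804) + ((24518 - 13509)*(24468 + 23741))/(((4977 + 5596)/(13260 + 10733))) = -24398*(-1/13804) + (11009*48209)/((10573/23993)) = 12199/6902 + 530732881/((10573*(1/23993))) = 12199/6902 + 530732881/(10573/23993) = 12199/6902 + 530732881*(23993/10573) = 12199/6902 + 1204376621 = 8312607450341/6902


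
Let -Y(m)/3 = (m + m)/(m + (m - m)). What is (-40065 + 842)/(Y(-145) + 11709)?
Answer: -39223/11703 ≈ -3.3515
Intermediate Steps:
Y(m) = -6 (Y(m) = -3*(m + m)/(m + (m - m)) = -3*2*m/(m + 0) = -3*2*m/m = -3*2 = -6)
(-40065 + 842)/(Y(-145) + 11709) = (-40065 + 842)/(-6 + 11709) = -39223/11703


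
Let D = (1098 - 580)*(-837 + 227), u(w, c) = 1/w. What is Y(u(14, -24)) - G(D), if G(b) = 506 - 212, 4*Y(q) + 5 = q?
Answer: -16533/56 ≈ -295.23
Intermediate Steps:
D = -315980 (D = 518*(-610) = -315980)
Y(q) = -5/4 + q/4
G(b) = 294
Y(u(14, -24)) - G(D) = (-5/4 + (¼)/14) - 1*294 = (-5/4 + (¼)*(1/14)) - 294 = (-5/4 + 1/56) - 294 = -69/56 - 294 = -16533/56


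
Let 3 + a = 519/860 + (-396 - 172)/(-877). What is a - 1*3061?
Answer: -2309986437/754220 ≈ -3062.8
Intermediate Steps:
a = -1319017/754220 (a = -3 + (519/860 + (-396 - 172)/(-877)) = -3 + (519*(1/860) - 568*(-1/877)) = -3 + (519/860 + 568/877) = -3 + 943643/754220 = -1319017/754220 ≈ -1.7488)
a - 1*3061 = -1319017/754220 - 1*3061 = -1319017/754220 - 3061 = -2309986437/754220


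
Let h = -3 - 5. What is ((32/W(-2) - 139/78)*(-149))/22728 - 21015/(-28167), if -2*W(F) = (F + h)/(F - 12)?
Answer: 111949330679/83223344880 ≈ 1.3452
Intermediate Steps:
h = -8
W(F) = -(-8 + F)/(2*(-12 + F)) (W(F) = -(F - 8)/(2*(F - 12)) = -(-8 + F)/(2*(-12 + F)))
((32/W(-2) - 139/78)*(-149))/22728 - 21015/(-28167) = ((32/(((8 - 1*(-2))/(2*(-12 - 2)))) - 139/78)*(-149))/22728 - 21015/(-28167) = ((32/(((½)*(8 + 2)/(-14))) - 139*1/78)*(-149))*(1/22728) - 21015*(-1/28167) = ((32/(((½)*(-1/14)*10)) - 139/78)*(-149))*(1/22728) + 7005/9389 = ((32/(-5/14) - 139/78)*(-149))*(1/22728) + 7005/9389 = ((32*(-14/5) - 139/78)*(-149))*(1/22728) + 7005/9389 = ((-448/5 - 139/78)*(-149))*(1/22728) + 7005/9389 = -35639/390*(-149)*(1/22728) + 7005/9389 = (5310211/390)*(1/22728) + 7005/9389 = 5310211/8863920 + 7005/9389 = 111949330679/83223344880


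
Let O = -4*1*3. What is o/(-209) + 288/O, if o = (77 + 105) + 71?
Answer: -479/19 ≈ -25.211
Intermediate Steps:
o = 253 (o = 182 + 71 = 253)
O = -12 (O = -4*3 = -12)
o/(-209) + 288/O = 253/(-209) + 288/(-12) = 253*(-1/209) + 288*(-1/12) = -23/19 - 24 = -479/19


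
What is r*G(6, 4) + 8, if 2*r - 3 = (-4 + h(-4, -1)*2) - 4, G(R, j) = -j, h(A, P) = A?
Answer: 34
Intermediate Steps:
r = -13/2 (r = 3/2 + ((-4 - 4*2) - 4)/2 = 3/2 + ((-4 - 8) - 4)/2 = 3/2 + (-12 - 4)/2 = 3/2 + (½)*(-16) = 3/2 - 8 = -13/2 ≈ -6.5000)
r*G(6, 4) + 8 = -(-13)*4/2 + 8 = -13/2*(-4) + 8 = 26 + 8 = 34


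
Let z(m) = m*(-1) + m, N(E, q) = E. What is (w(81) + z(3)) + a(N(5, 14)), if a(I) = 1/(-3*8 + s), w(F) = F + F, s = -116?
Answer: 22679/140 ≈ 161.99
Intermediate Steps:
w(F) = 2*F
z(m) = 0 (z(m) = -m + m = 0)
a(I) = -1/140 (a(I) = 1/(-3*8 - 116) = 1/(-24 - 116) = 1/(-140) = -1/140)
(w(81) + z(3)) + a(N(5, 14)) = (2*81 + 0) - 1/140 = (162 + 0) - 1/140 = 162 - 1/140 = 22679/140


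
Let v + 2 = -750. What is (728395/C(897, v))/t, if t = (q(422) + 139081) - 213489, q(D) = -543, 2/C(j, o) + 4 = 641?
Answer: -463987615/149902 ≈ -3095.3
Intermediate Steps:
v = -752 (v = -2 - 750 = -752)
C(j, o) = 2/637 (C(j, o) = 2/(-4 + 641) = 2/637)
t = -74951 (t = (-543 + 139081) - 213489 = 138538 - 213489 = -74951)
(728395/C(897, v))/t = (728395/(2/637))/(-74951) = (728395*(637/2))*(-1/74951) = (463987615/2)*(-1/74951) = -463987615/149902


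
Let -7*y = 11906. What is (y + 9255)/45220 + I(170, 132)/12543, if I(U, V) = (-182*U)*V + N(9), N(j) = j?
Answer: -430702857681/1323453740 ≈ -325.44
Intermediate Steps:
y = -11906/7 (y = -⅐*11906 = -11906/7 ≈ -1700.9)
I(U, V) = 9 - 182*U*V (I(U, V) = (-182*U)*V + 9 = -182*U*V + 9 = 9 - 182*U*V)
(y + 9255)/45220 + I(170, 132)/12543 = (-11906/7 + 9255)/45220 + (9 - 182*170*132)/12543 = (52879/7)*(1/45220) + (9 - 4084080)*(1/12543) = 52879/316540 - 4084071*1/12543 = 52879/316540 - 1361357/4181 = -430702857681/1323453740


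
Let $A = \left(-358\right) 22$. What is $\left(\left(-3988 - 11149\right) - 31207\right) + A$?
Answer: $-54220$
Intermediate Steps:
$A = -7876$
$\left(\left(-3988 - 11149\right) - 31207\right) + A = \left(\left(-3988 - 11149\right) - 31207\right) - 7876 = \left(-15137 - 31207\right) - 7876 = -46344 - 7876 = -54220$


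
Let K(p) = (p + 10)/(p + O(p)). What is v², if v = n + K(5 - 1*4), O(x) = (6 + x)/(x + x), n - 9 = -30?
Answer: 27889/81 ≈ 344.31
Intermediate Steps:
n = -21 (n = 9 - 30 = -21)
O(x) = (6 + x)/(2*x) (O(x) = (6 + x)/((2*x)) = (6 + x)*(1/(2*x)) = (6 + x)/(2*x))
K(p) = (10 + p)/(p + (6 + p)/(2*p)) (K(p) = (p + 10)/(p + (6 + p)/(2*p)) = (10 + p)/(p + (6 + p)/(2*p)))
v = -167/9 (v = -21 + 2*(5 - 1*4)*(10 + (5 - 1*4))/(6 + (5 - 1*4) + 2*(5 - 1*4)²) = -21 + 2*(5 - 4)*(10 + (5 - 4))/(6 + (5 - 4) + 2*(5 - 4)²) = -21 + 2*1*(10 + 1)/(6 + 1 + 2*1²) = -21 + 2*1*11/(6 + 1 + 2*1) = -21 + 2*1*11/(6 + 1 + 2) = -21 + 2*1*11/9 = -21 + 2*1*(⅑)*11 = -21 + 22/9 = -167/9 ≈ -18.556)
v² = (-167/9)² = 27889/81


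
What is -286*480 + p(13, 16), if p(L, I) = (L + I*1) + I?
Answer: -137235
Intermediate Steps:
p(L, I) = L + 2*I (p(L, I) = (L + I) + I = (I + L) + I = L + 2*I)
-286*480 + p(13, 16) = -286*480 + (13 + 2*16) = -137280 + (13 + 32) = -137280 + 45 = -137235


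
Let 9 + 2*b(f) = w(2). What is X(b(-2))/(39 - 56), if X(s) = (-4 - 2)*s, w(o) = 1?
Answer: -24/17 ≈ -1.4118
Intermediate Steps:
b(f) = -4 (b(f) = -9/2 + (½)*1 = -9/2 + ½ = -4)
X(s) = -6*s
X(b(-2))/(39 - 56) = (-6*(-4))/(39 - 56) = 24/(-17) = -1/17*24 = -24/17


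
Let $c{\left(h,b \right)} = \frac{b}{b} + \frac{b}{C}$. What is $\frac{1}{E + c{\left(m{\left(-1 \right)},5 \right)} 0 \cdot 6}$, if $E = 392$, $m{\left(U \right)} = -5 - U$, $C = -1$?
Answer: $\frac{1}{392} \approx 0.002551$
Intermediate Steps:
$c{\left(h,b \right)} = 1 - b$ ($c{\left(h,b \right)} = \frac{b}{b} + \frac{b}{-1} = 1 + b \left(-1\right) = 1 - b$)
$\frac{1}{E + c{\left(m{\left(-1 \right)},5 \right)} 0 \cdot 6} = \frac{1}{392 + \left(1 - 5\right) 0 \cdot 6} = \frac{1}{392 + \left(-4\right) 0 \cdot 6} = \frac{1}{392 + 0 \cdot 6} = \frac{1}{392 + 0} = \frac{1}{392}$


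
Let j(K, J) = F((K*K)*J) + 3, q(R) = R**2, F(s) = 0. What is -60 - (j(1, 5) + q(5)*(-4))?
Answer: 37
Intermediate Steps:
j(K, J) = 3 (j(K, J) = 0 + 3 = 3)
-60 - (j(1, 5) + q(5)*(-4)) = -60 - (3 + 5**2*(-4)) = -60 - (3 + 25*(-4)) = -60 - (3 - 100) = -60 - 1*(-97) = -60 + 97 = 37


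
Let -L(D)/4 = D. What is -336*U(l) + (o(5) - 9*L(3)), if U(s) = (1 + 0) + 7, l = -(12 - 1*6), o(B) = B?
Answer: -2575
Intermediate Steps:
L(D) = -4*D
l = -6 (l = -(12 - 6) = -1*6 = -6)
U(s) = 8 (U(s) = 1 + 7 = 8)
-336*U(l) + (o(5) - 9*L(3)) = -336*8 + (5 - (-36)*3) = -2688 + (5 - 9*(-12)) = -2688 + (5 + 108) = -2688 + 113 = -2575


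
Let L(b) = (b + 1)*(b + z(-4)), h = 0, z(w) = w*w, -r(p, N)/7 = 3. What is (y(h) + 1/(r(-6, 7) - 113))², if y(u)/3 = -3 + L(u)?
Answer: 27300625/17956 ≈ 1520.4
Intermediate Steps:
r(p, N) = -21 (r(p, N) = -7*3 = -21)
z(w) = w²
L(b) = (1 + b)*(16 + b) (L(b) = (b + 1)*(b + (-4)²) = (1 + b)*(b + 16) = (1 + b)*(16 + b))
y(u) = 39 + 3*u² + 51*u (y(u) = 3*(-3 + (16 + u² + 17*u)) = 3*(13 + u² + 17*u) = 39 + 3*u² + 51*u)
(y(h) + 1/(r(-6, 7) - 113))² = ((39 + 3*0² + 51*0) + 1/(-21 - 113))² = ((39 + 3*0 + 0) + 1/(-134))² = ((39 + 0 + 0) - 1/134)² = (39 - 1/134)² = (5225/134)² = 27300625/17956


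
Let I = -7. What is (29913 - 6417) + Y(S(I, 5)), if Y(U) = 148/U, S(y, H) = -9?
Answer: 211316/9 ≈ 23480.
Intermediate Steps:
(29913 - 6417) + Y(S(I, 5)) = (29913 - 6417) + 148/(-9) = 23496 + 148*(-1/9) = 23496 - 148/9 = 211316/9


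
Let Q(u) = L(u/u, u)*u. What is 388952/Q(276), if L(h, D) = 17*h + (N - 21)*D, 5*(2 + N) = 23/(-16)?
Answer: -1944760/8846283 ≈ -0.21984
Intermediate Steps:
N = -183/80 (N = -2 + (23/(-16))/5 = -2 + (23*(-1/16))/5 = -2 + (⅕)*(-23/16) = -2 - 23/80 = -183/80 ≈ -2.2875)
L(h, D) = 17*h - 1863*D/80 (L(h, D) = 17*h + (-183/80 - 21)*D = 17*h - 1863*D/80)
Q(u) = u*(17 - 1863*u/80) (Q(u) = (17*(u/u) - 1863*u/80)*u = (17*1 - 1863*u/80)*u = (17 - 1863*u/80)*u = u*(17 - 1863*u/80))
388952/Q(276) = 388952/(((1/80)*276*(1360 - 1863*276))) = 388952/(((1/80)*276*(1360 - 514188))) = 388952/(((1/80)*276*(-512828))) = 388952/(-8846283/5) = 388952*(-5/8846283) = -1944760/8846283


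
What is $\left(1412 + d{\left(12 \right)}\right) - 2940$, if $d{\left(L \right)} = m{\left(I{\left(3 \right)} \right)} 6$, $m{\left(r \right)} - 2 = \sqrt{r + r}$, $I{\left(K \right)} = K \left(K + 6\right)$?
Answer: $-1516 + 18 \sqrt{6} \approx -1471.9$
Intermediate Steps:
$I{\left(K \right)} = K \left(6 + K\right)$
$m{\left(r \right)} = 2 + \sqrt{2} \sqrt{r}$ ($m{\left(r \right)} = 2 + \sqrt{r + r} = 2 + \sqrt{2 r} = 2 + \sqrt{2} \sqrt{r}$)
$d{\left(L \right)} = 12 + 18 \sqrt{6}$ ($d{\left(L \right)} = \left(2 + \sqrt{2} \sqrt{3 \left(6 + 3\right)}\right) 6 = \left(2 + \sqrt{2} \sqrt{3 \cdot 9}\right) 6 = \left(2 + \sqrt{2} \sqrt{27}\right) 6 = \left(2 + \sqrt{2} \cdot 3 \sqrt{3}\right) 6 = \left(2 + 3 \sqrt{6}\right) 6 = 12 + 18 \sqrt{6}$)
$\left(1412 + d{\left(12 \right)}\right) - 2940 = \left(1412 + \left(12 + 18 \sqrt{6}\right)\right) - 2940 = \left(1424 + 18 \sqrt{6}\right) - 2940 = -1516 + 18 \sqrt{6}$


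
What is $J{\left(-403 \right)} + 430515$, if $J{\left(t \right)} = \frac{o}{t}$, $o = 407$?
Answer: $\frac{173497138}{403} \approx 4.3051 \cdot 10^{5}$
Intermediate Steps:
$J{\left(t \right)} = \frac{407}{t}$
$J{\left(-403 \right)} + 430515 = \frac{407}{-403} + 430515 = 407 \left(- \frac{1}{403}\right) + 430515 = - \frac{407}{403} + 430515 = \frac{173497138}{403}$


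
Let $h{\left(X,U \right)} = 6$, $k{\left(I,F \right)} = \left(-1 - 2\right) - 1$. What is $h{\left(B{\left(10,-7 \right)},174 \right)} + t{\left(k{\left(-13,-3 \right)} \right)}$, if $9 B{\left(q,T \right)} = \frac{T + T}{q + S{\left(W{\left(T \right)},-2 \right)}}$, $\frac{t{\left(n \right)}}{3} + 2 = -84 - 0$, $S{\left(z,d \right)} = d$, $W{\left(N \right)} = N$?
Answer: $-252$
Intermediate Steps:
$k{\left(I,F \right)} = -4$ ($k{\left(I,F \right)} = -3 - 1 = -4$)
$t{\left(n \right)} = -258$ ($t{\left(n \right)} = -6 + 3 \left(-84 - 0\right) = -6 + 3 \left(-84 + 0\right) = -6 + 3 \left(-84\right) = -6 - 252 = -258$)
$B{\left(q,T \right)} = \frac{2 T}{9 \left(-2 + q\right)}$ ($B{\left(q,T \right)} = \frac{\left(T + T\right) \frac{1}{q - 2}}{9} = \frac{2 T \frac{1}{-2 + q}}{9} = \frac{2 T}{9 \left(-2 + q\right)}$)
$h{\left(B{\left(10,-7 \right)},174 \right)} + t{\left(k{\left(-13,-3 \right)} \right)} = 6 - 258 = -252$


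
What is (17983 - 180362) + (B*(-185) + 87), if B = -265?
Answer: -113267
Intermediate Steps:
(17983 - 180362) + (B*(-185) + 87) = (17983 - 180362) + (-265*(-185) + 87) = -162379 + (49025 + 87) = -162379 + 49112 = -113267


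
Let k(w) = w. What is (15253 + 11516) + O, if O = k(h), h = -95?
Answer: 26674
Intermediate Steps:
O = -95
(15253 + 11516) + O = (15253 + 11516) - 95 = 26769 - 95 = 26674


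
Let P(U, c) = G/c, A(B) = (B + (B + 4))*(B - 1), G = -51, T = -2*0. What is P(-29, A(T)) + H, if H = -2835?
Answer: -11289/4 ≈ -2822.3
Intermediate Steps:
T = 0
A(B) = (-1 + B)*(4 + 2*B) (A(B) = (B + (4 + B))*(-1 + B) = (4 + 2*B)*(-1 + B) = (-1 + B)*(4 + 2*B))
P(U, c) = -51/c
P(-29, A(T)) + H = -51/(-4 + 2*0 + 2*0**2) - 2835 = -51/(-4 + 0 + 2*0) - 2835 = -51/(-4 + 0 + 0) - 2835 = -51/(-4) - 2835 = -51*(-1/4) - 2835 = 51/4 - 2835 = -11289/4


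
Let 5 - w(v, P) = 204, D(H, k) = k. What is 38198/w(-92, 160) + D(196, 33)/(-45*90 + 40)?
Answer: -153180547/797990 ≈ -191.96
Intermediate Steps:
w(v, P) = -199 (w(v, P) = 5 - 1*204 = 5 - 204 = -199)
38198/w(-92, 160) + D(196, 33)/(-45*90 + 40) = 38198/(-199) + 33/(-45*90 + 40) = 38198*(-1/199) + 33/(-4050 + 40) = -38198/199 + 33/(-4010) = -38198/199 + 33*(-1/4010) = -38198/199 - 33/4010 = -153180547/797990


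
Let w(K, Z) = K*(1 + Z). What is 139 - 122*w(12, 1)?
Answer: -2789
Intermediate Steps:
139 - 122*w(12, 1) = 139 - 1464*(1 + 1) = 139 - 1464*2 = 139 - 122*24 = 139 - 2928 = -2789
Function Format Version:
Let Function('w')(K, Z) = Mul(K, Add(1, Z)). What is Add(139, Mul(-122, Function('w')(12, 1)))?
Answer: -2789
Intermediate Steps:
Add(139, Mul(-122, Function('w')(12, 1))) = Add(139, Mul(-122, Mul(12, Add(1, 1)))) = Add(139, Mul(-122, Mul(12, 2))) = Add(139, Mul(-122, 24)) = Add(139, -2928) = -2789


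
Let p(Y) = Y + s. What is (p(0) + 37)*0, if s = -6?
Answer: 0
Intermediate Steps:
p(Y) = -6 + Y (p(Y) = Y - 6 = -6 + Y)
(p(0) + 37)*0 = ((-6 + 0) + 37)*0 = (-6 + 37)*0 = 31*0 = 0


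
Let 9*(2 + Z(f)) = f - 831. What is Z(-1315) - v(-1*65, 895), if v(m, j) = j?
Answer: -10219/9 ≈ -1135.4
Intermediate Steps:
Z(f) = -283/3 + f/9 (Z(f) = -2 + (f - 831)/9 = -2 + (-831 + f)/9 = -2 + (-277/3 + f/9) = -283/3 + f/9)
Z(-1315) - v(-1*65, 895) = (-283/3 + (1/9)*(-1315)) - 1*895 = (-283/3 - 1315/9) - 895 = -2164/9 - 895 = -10219/9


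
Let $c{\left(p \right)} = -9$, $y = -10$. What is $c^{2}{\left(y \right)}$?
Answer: $81$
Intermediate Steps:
$c^{2}{\left(y \right)} = \left(-9\right)^{2} = 81$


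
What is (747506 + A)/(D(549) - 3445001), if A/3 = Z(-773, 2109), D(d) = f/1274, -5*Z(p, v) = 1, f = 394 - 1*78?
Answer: -2380804699/10972327395 ≈ -0.21698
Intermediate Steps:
f = 316 (f = 394 - 78 = 316)
Z(p, v) = -1/5 (Z(p, v) = -1/5*1 = -1/5)
D(d) = 158/637 (D(d) = 316/1274 = 316*(1/1274) = 158/637)
A = -3/5 (A = 3*(-1/5) = -3/5 ≈ -0.60000)
(747506 + A)/(D(549) - 3445001) = (747506 - 3/5)/(158/637 - 3445001) = 3737527/(5*(-2194465479/637)) = (3737527/5)*(-637/2194465479) = -2380804699/10972327395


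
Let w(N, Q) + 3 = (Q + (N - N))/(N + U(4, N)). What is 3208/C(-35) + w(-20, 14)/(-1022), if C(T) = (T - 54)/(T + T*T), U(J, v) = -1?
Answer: -11704515341/272874 ≈ -42894.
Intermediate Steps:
C(T) = (-54 + T)/(T + T**2)
w(N, Q) = -3 + Q/(-1 + N) (w(N, Q) = -3 + (Q + (N - N))/(N - 1) = -3 + (Q + 0)/(-1 + N) = -3 + Q/(-1 + N))
3208/C(-35) + w(-20, 14)/(-1022) = 3208/(((-54 - 35)/((-35)*(1 - 35)))) + ((3 + 14 - 3*(-20))/(-1 - 20))/(-1022) = 3208/((-1/35*(-89)/(-34))) + ((3 + 14 + 60)/(-21))*(-1/1022) = 3208/((-1/35*(-1/34)*(-89))) - 1/21*77*(-1/1022) = 3208/(-89/1190) - 11/3*(-1/1022) = 3208*(-1190/89) + 11/3066 = -3817520/89 + 11/3066 = -11704515341/272874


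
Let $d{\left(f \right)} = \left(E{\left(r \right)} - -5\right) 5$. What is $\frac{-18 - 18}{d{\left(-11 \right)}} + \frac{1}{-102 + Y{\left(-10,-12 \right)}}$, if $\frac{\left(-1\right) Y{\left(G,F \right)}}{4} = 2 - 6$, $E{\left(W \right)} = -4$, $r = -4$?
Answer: $- \frac{3101}{430} \approx -7.2116$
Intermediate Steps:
$Y{\left(G,F \right)} = 16$ ($Y{\left(G,F \right)} = - 4 \left(2 - 6\right) = \left(-4\right) \left(-4\right) = 16$)
$d{\left(f \right)} = 5$ ($d{\left(f \right)} = \left(-4 - -5\right) 5 = \left(-4 + 5\right) 5 = 1 \cdot 5 = 5$)
$\frac{-18 - 18}{d{\left(-11 \right)}} + \frac{1}{-102 + Y{\left(-10,-12 \right)}} = \frac{-18 - 18}{5} + \frac{1}{-102 + 16} = \left(-18 - 18\right) \frac{1}{5} + \frac{1}{-86} = \left(-36\right) \frac{1}{5} - \frac{1}{86} = - \frac{36}{5} - \frac{1}{86} = - \frac{3101}{430}$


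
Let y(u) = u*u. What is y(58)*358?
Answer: 1204312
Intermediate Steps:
y(u) = u**2
y(58)*358 = 58**2*358 = 3364*358 = 1204312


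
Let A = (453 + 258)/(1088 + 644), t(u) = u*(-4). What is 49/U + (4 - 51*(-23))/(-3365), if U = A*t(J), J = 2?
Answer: -73068899/4785030 ≈ -15.270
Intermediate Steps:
t(u) = -4*u
A = 711/1732 ≈ 0.41051
U = -1422/433 (U = 711*(-4*2)/1732 = (711/1732)*(-8) = -1422/433 ≈ -3.2841)
49/U + (4 - 51*(-23))/(-3365) = 49/(-1422/433) + (4 - 51*(-23))/(-3365) = 49*(-433/1422) + (4 + 1173)*(-1/3365) = -21217/1422 + 1177*(-1/3365) = -21217/1422 - 1177/3365 = -73068899/4785030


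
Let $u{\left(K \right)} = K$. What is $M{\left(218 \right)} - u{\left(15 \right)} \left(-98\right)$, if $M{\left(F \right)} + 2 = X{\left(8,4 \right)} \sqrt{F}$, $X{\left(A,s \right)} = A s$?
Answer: $1468 + 32 \sqrt{218} \approx 1940.5$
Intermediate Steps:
$M{\left(F \right)} = -2 + 32 \sqrt{F}$ ($M{\left(F \right)} = -2 + 8 \cdot 4 \sqrt{F} = -2 + 32 \sqrt{F}$)
$M{\left(218 \right)} - u{\left(15 \right)} \left(-98\right) = \left(-2 + 32 \sqrt{218}\right) - 15 \left(-98\right) = \left(-2 + 32 \sqrt{218}\right) - -1470 = \left(-2 + 32 \sqrt{218}\right) + 1470 = 1468 + 32 \sqrt{218}$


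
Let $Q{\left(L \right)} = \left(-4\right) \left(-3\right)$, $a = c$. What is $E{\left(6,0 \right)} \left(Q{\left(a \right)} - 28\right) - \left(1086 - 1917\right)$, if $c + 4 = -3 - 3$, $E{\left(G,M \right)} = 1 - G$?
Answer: $911$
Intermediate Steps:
$c = -10$ ($c = -4 - 6 = -10$)
$a = -10$
$Q{\left(L \right)} = 12$
$E{\left(6,0 \right)} \left(Q{\left(a \right)} - 28\right) - \left(1086 - 1917\right) = \left(1 - 6\right) \left(12 - 28\right) - \left(1086 - 1917\right) = \left(1 - 6\right) \left(-16\right) - \left(1086 - 1917\right) = \left(-5\right) \left(-16\right) - -831 = 80 + 831 = 911$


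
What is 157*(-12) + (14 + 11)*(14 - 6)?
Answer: -1684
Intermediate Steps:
157*(-12) + (14 + 11)*(14 - 6) = -1884 + 25*8 = -1884 + 200 = -1684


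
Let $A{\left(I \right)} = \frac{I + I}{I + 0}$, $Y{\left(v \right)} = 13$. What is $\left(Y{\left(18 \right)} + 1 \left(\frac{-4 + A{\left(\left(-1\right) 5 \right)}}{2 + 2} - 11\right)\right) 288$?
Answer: $432$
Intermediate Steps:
$A{\left(I \right)} = 2$ ($A{\left(I \right)} = \frac{2 I}{I} = 2$)
$\left(Y{\left(18 \right)} + 1 \left(\frac{-4 + A{\left(\left(-1\right) 5 \right)}}{2 + 2} - 11\right)\right) 288 = \left(13 + 1 \left(\frac{-4 + 2}{2 + 2} - 11\right)\right) 288 = \left(13 + 1 \left(- \frac{2}{4} - 11\right)\right) 288 = \left(13 + 1 \left(\left(-2\right) \frac{1}{4} - 11\right)\right) 288 = \left(13 + 1 \left(- \frac{1}{2} - 11\right)\right) 288 = \left(13 + 1 \left(- \frac{23}{2}\right)\right) 288 = \left(13 - \frac{23}{2}\right) 288 = \frac{3}{2} \cdot 288 = 432$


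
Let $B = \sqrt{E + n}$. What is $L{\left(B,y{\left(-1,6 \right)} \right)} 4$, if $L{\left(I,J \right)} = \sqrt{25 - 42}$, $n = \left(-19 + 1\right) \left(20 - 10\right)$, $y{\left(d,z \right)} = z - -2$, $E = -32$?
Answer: $4 i \sqrt{17} \approx 16.492 i$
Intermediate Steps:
$y{\left(d,z \right)} = 2 + z$ ($y{\left(d,z \right)} = z + 2 = 2 + z$)
$n = -180$ ($n = \left(-18\right) 10 = -180$)
$B = 2 i \sqrt{53}$ ($B = \sqrt{-32 - 180} = \sqrt{-212} = 2 i \sqrt{53} \approx 14.56 i$)
$L{\left(I,J \right)} = i \sqrt{17}$ ($L{\left(I,J \right)} = \sqrt{-17} = i \sqrt{17}$)
$L{\left(B,y{\left(-1,6 \right)} \right)} 4 = i \sqrt{17} \cdot 4 = 4 i \sqrt{17}$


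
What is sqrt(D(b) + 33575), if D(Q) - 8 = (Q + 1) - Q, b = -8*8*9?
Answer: 4*sqrt(2099) ≈ 183.26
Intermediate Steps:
b = -576 (b = -64*9 = -576)
D(Q) = 9 (D(Q) = 8 + ((Q + 1) - Q) = 8 + ((1 + Q) - Q) = 8 + 1 = 9)
sqrt(D(b) + 33575) = sqrt(9 + 33575) = sqrt(33584) = 4*sqrt(2099)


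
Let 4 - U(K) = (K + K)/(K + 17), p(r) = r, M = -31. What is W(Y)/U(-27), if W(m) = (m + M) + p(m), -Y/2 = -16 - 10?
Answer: -365/7 ≈ -52.143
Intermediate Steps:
Y = 52 (Y = -2*(-16 - 10) = -2*(-26) = 52)
U(K) = 4 - 2*K/(17 + K) (U(K) = 4 - (K + K)/(K + 17) = 4 - 2*K/(17 + K))
W(m) = -31 + 2*m (W(m) = (m - 31) + m = (-31 + m) + m = -31 + 2*m)
W(Y)/U(-27) = (-31 + 2*52)/((2*(34 - 27)/(17 - 27))) = (-31 + 104)/((2*7/(-10))) = 73/((2*(-1/10)*7)) = 73/(-7/5) = 73*(-5/7) = -365/7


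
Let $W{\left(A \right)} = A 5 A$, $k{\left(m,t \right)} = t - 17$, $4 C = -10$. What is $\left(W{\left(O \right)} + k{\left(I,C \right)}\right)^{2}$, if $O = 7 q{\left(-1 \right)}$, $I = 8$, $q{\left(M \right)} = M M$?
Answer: $\frac{203401}{4} \approx 50850.0$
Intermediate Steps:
$C = - \frac{5}{2}$ ($C = \frac{1}{4} \left(-10\right) = - \frac{5}{2} \approx -2.5$)
$q{\left(M \right)} = M^{2}$
$k{\left(m,t \right)} = -17 + t$
$O = 7$ ($O = 7 \left(-1\right)^{2} = 7 \cdot 1 = 7$)
$W{\left(A \right)} = 5 A^{2}$ ($W{\left(A \right)} = 5 A A = 5 A^{2}$)
$\left(W{\left(O \right)} + k{\left(I,C \right)}\right)^{2} = \left(5 \cdot 7^{2} - \frac{39}{2}\right)^{2} = \left(5 \cdot 49 - \frac{39}{2}\right)^{2} = \left(245 - \frac{39}{2}\right)^{2} = \left(\frac{451}{2}\right)^{2} = \frac{203401}{4}$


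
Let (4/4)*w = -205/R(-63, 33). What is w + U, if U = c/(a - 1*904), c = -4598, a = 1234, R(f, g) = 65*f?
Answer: -56852/4095 ≈ -13.883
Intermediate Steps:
U = -209/15 (U = -4598/(1234 - 1*904) = -4598/(1234 - 904) = -4598/330 = -4598*1/330 = -209/15 ≈ -13.933)
w = 41/819 (w = -205/(65*(-63)) = -205/(-4095) = -205*(-1/4095) = 41/819 ≈ 0.050061)
w + U = 41/819 - 209/15 = -56852/4095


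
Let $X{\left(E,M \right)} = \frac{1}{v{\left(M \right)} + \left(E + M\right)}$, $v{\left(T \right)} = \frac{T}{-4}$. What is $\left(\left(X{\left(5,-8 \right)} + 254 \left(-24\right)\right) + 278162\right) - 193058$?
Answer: $79007$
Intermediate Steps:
$v{\left(T \right)} = - \frac{T}{4}$ ($v{\left(T \right)} = T \left(- \frac{1}{4}\right) = - \frac{T}{4}$)
$X{\left(E,M \right)} = \frac{1}{E + \frac{3 M}{4}}$ ($X{\left(E,M \right)} = \frac{1}{- \frac{M}{4} + \left(E + M\right)} = \frac{1}{E + \frac{3 M}{4}}$)
$\left(\left(X{\left(5,-8 \right)} + 254 \left(-24\right)\right) + 278162\right) - 193058 = \left(\left(\frac{4}{3 \left(-8\right) + 4 \cdot 5} + 254 \left(-24\right)\right) + 278162\right) - 193058 = \left(\left(\frac{4}{-24 + 20} - 6096\right) + 278162\right) - 193058 = \left(\left(\frac{4}{-4} - 6096\right) + 278162\right) - 193058 = \left(\left(4 \left(- \frac{1}{4}\right) - 6096\right) + 278162\right) - 193058 = \left(\left(-1 - 6096\right) + 278162\right) - 193058 = \left(-6097 + 278162\right) - 193058 = 272065 - 193058 = 79007$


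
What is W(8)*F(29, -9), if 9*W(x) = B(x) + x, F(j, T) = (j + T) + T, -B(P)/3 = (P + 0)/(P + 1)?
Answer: 176/27 ≈ 6.5185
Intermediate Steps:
B(P) = -3*P/(1 + P) (B(P) = -3*(P + 0)/(P + 1) = -3*P/(1 + P))
F(j, T) = j + 2*T (F(j, T) = (T + j) + T = j + 2*T)
W(x) = x/9 - x/(3*(1 + x)) (W(x) = (-3*x/(1 + x) + x)/9 = (x - 3*x/(1 + x))/9 = x/9 - x/(3*(1 + x)))
W(8)*F(29, -9) = ((⅑)*8*(-2 + 8)/(1 + 8))*(29 + 2*(-9)) = ((⅑)*8*6/9)*(29 - 18) = ((⅑)*8*(⅑)*6)*11 = (16/27)*11 = 176/27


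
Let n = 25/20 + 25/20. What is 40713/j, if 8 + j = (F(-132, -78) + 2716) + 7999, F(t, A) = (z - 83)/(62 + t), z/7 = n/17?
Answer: 32298980/8495149 ≈ 3.8020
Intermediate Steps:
n = 5/2 (n = 25*(1/20) + 25*(1/20) = 5/4 + 5/4 = 5/2 ≈ 2.5000)
z = 35/34 (z = 7*((5/2)/17) = 7*((5/2)*(1/17)) = 7*(5/34) = 35/34 ≈ 1.0294)
F(t, A) = -2787/(34*(62 + t)) (F(t, A) = (35/34 - 83)/(62 + t) = -2787/(34*(62 + t)))
j = 25485447/2380 (j = -8 + ((-2787/(2108 + 34*(-132)) + 2716) + 7999) = -8 + ((-2787/(2108 - 4488) + 2716) + 7999) = -8 + ((-2787/(-2380) + 2716) + 7999) = -8 + ((-2787*(-1/2380) + 2716) + 7999) = -8 + ((2787/2380 + 2716) + 7999) = -8 + (6466867/2380 + 7999) = -8 + 25504487/2380 = 25485447/2380 ≈ 10708.)
40713/j = 40713/(25485447/2380) = 40713*(2380/25485447) = 32298980/8495149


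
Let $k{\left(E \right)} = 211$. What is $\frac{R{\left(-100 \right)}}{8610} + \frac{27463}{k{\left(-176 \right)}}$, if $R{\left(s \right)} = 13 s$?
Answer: $\frac{23618213}{181671} \approx 130.01$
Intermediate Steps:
$\frac{R{\left(-100 \right)}}{8610} + \frac{27463}{k{\left(-176 \right)}} = \frac{13 \left(-100\right)}{8610} + \frac{27463}{211} = \left(-1300\right) \frac{1}{8610} + 27463 \cdot \frac{1}{211} = - \frac{130}{861} + \frac{27463}{211} = \frac{23618213}{181671}$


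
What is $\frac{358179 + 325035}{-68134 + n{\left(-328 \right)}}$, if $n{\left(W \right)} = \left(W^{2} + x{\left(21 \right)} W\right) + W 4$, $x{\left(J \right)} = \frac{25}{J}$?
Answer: $\frac{7173747}{396349} \approx 18.1$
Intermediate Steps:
$n{\left(W \right)} = W^{2} + \frac{109 W}{21}$ ($n{\left(W \right)} = \left(W^{2} + \frac{25}{21} W\right) + W 4 = \left(W^{2} + 25 \cdot \frac{1}{21} W\right) + 4 W = \left(W^{2} + \frac{25 W}{21}\right) + 4 W = W^{2} + \frac{109 W}{21}$)
$\frac{358179 + 325035}{-68134 + n{\left(-328 \right)}} = \frac{358179 + 325035}{-68134 + \frac{1}{21} \left(-328\right) \left(109 + 21 \left(-328\right)\right)} = \frac{683214}{-68134 + \frac{1}{21} \left(-328\right) \left(109 - 6888\right)} = \frac{683214}{-68134 + \frac{1}{21} \left(-328\right) \left(-6779\right)} = \frac{683214}{-68134 + \frac{2223512}{21}} = \frac{683214}{\frac{792698}{21}} = 683214 \cdot \frac{21}{792698} = \frac{7173747}{396349}$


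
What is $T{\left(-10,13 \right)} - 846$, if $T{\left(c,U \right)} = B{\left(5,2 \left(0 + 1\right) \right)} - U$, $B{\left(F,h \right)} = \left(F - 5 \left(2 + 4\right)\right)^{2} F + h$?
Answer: $2268$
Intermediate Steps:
$B{\left(F,h \right)} = h + F \left(-30 + F\right)^{2}$ ($B{\left(F,h \right)} = \left(F - 30\right)^{2} F + h = \left(-30 + F\right)^{2} F + h = F \left(-30 + F\right)^{2} + h = h + F \left(-30 + F\right)^{2}$)
$T{\left(c,U \right)} = 3127 - U$ ($T{\left(c,U \right)} = \left(2 \left(0 + 1\right) + 5 \left(-30 + 5\right)^{2}\right) - U = \left(2 \cdot 1 + 5 \left(-25\right)^{2}\right) - U = \left(2 + 5 \cdot 625\right) - U = \left(2 + 3125\right) - U = 3127 - U$)
$T{\left(-10,13 \right)} - 846 = \left(3127 - 13\right) - 846 = 3114 - 846 = 2268$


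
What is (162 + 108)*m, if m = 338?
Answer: 91260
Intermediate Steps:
(162 + 108)*m = (162 + 108)*338 = 270*338 = 91260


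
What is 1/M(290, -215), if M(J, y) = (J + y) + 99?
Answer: 1/174 ≈ 0.0057471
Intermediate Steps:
M(J, y) = 99 + J + y
1/M(290, -215) = 1/(99 + 290 - 215) = 1/174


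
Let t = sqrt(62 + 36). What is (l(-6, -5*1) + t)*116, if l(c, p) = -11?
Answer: -1276 + 812*sqrt(2) ≈ -127.66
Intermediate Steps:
t = 7*sqrt(2) (t = sqrt(98) = 7*sqrt(2) ≈ 9.8995)
(l(-6, -5*1) + t)*116 = (-11 + 7*sqrt(2))*116 = -1276 + 812*sqrt(2)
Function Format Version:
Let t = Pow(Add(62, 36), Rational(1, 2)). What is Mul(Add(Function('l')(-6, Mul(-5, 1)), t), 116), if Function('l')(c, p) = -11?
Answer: Add(-1276, Mul(812, Pow(2, Rational(1, 2)))) ≈ -127.66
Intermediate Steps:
t = Mul(7, Pow(2, Rational(1, 2))) (t = Pow(98, Rational(1, 2)) = Mul(7, Pow(2, Rational(1, 2))) ≈ 9.8995)
Mul(Add(Function('l')(-6, Mul(-5, 1)), t), 116) = Mul(Add(-11, Mul(7, Pow(2, Rational(1, 2)))), 116) = Add(-1276, Mul(812, Pow(2, Rational(1, 2))))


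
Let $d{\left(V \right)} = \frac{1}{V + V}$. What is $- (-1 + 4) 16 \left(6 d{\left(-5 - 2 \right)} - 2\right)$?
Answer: $\frac{816}{7} \approx 116.57$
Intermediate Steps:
$d{\left(V \right)} = \frac{1}{2 V}$
$- (-1 + 4) 16 \left(6 d{\left(-5 - 2 \right)} - 2\right) = - (-1 + 4) 16 \left(6 \frac{1}{2 \left(-5 - 2\right)} - 2\right) = \left(-1\right) 3 \cdot 16 \left(6 \frac{1}{2 \left(-5 - 2\right)} - 2\right) = \left(-3\right) 16 \left(6 \frac{1}{2 \left(-7\right)} - 2\right) = - 48 \left(6 \cdot \frac{1}{2} \left(- \frac{1}{7}\right) - 2\right) = - 48 \left(6 \left(- \frac{1}{14}\right) - 2\right) = - 48 \left(- \frac{3}{7} - 2\right) = \left(-48\right) \left(- \frac{17}{7}\right) = \frac{816}{7}$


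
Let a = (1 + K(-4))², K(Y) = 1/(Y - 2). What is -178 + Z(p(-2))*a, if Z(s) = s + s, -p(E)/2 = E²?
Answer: -1702/9 ≈ -189.11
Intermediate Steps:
K(Y) = 1/(-2 + Y)
p(E) = -2*E²
Z(s) = 2*s
a = 25/36 (a = (1 + 1/(-2 - 4))² = (1 + 1/(-6))² = (1 - ⅙)² = (⅚)² = 25/36 ≈ 0.69444)
-178 + Z(p(-2))*a = -178 + (2*(-2*(-2)²))*(25/36) = -178 + (2*(-2*4))*(25/36) = -178 + (2*(-8))*(25/36) = -178 - 16*25/36 = -178 - 100/9 = -1702/9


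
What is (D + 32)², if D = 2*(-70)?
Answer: 11664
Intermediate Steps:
D = -140
(D + 32)² = (-140 + 32)² = (-108)² = 11664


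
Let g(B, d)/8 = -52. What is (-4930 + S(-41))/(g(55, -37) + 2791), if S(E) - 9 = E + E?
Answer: -5003/2375 ≈ -2.1065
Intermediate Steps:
g(B, d) = -416 (g(B, d) = 8*(-52) = -416)
S(E) = 9 + 2*E (S(E) = 9 + (E + E) = 9 + 2*E)
(-4930 + S(-41))/(g(55, -37) + 2791) = (-4930 + (9 + 2*(-41)))/(-416 + 2791) = (-4930 + (9 - 82))/2375 = (-4930 - 73)*(1/2375) = -5003*1/2375 = -5003/2375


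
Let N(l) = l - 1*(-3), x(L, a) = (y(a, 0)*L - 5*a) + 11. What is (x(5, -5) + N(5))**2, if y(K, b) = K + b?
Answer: 361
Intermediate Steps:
x(L, a) = 11 - 5*a + L*a (x(L, a) = ((a + 0)*L - 5*a) + 11 = (a*L - 5*a) + 11 = (L*a - 5*a) + 11 = (-5*a + L*a) + 11 = 11 - 5*a + L*a)
N(l) = 3 + l (N(l) = l + 3 = 3 + l)
(x(5, -5) + N(5))**2 = ((11 - 5*(-5) + 5*(-5)) + (3 + 5))**2 = ((11 + 25 - 25) + 8)**2 = (11 + 8)**2 = 19**2 = 361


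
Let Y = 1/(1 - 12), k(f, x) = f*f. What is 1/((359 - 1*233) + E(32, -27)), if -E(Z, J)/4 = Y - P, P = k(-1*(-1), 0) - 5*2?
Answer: 11/994 ≈ 0.011066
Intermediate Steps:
k(f, x) = f²
Y = -1/11 (Y = 1/(-11) = -1/11 ≈ -0.090909)
P = -9 (P = (-1*(-1))² - 5*2 = 1² - 10 = 1 - 10 = -9)
E(Z, J) = -392/11 (E(Z, J) = -4*(-1/11 - 1*(-9)) = -4*(-1/11 + 9) = -4*98/11 = -392/11)
1/((359 - 1*233) + E(32, -27)) = 1/((359 - 1*233) - 392/11) = 1/((359 - 233) - 392/11) = 1/(126 - 392/11) = 1/(994/11) = 11/994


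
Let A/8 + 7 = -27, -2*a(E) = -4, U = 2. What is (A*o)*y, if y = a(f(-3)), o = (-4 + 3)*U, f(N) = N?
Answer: 1088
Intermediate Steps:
a(E) = 2 (a(E) = -½*(-4) = 2)
A = -272 (A = -56 + 8*(-27) = -56 - 216 = -272)
o = -2 (o = (-4 + 3)*2 = -1*2 = -2)
y = 2
(A*o)*y = -272*(-2)*2 = 544*2 = 1088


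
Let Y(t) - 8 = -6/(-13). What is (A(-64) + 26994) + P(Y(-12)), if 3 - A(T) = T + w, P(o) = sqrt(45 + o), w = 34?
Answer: 27027 + sqrt(9035)/13 ≈ 27034.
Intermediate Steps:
Y(t) = 110/13 (Y(t) = 8 - 6/(-13) = 8 - 6*(-1/13) = 8 + 6/13 = 110/13)
A(T) = -31 - T (A(T) = 3 - (T + 34) = 3 - (34 + T) = 3 + (-34 - T) = -31 - T)
(A(-64) + 26994) + P(Y(-12)) = ((-31 - 1*(-64)) + 26994) + sqrt(45 + 110/13) = ((-31 + 64) + 26994) + sqrt(695/13) = (33 + 26994) + sqrt(9035)/13 = 27027 + sqrt(9035)/13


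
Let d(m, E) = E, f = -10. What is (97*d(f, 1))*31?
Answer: 3007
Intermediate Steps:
(97*d(f, 1))*31 = (97*1)*31 = 97*31 = 3007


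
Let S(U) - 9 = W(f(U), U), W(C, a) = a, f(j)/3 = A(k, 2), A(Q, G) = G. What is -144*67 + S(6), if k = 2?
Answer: -9633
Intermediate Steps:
f(j) = 6 (f(j) = 3*2 = 6)
S(U) = 9 + U
-144*67 + S(6) = -144*67 + (9 + 6) = -9648 + 15 = -9633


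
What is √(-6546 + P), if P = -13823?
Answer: I*√20369 ≈ 142.72*I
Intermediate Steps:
√(-6546 + P) = √(-6546 - 13823) = √(-20369) = I*√20369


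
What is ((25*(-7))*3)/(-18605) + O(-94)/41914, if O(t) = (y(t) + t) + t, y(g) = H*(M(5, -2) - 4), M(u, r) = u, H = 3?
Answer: 3712585/155961994 ≈ 0.023804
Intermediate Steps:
y(g) = 3 (y(g) = 3*(5 - 4) = 3*1 = 3)
O(t) = 3 + 2*t (O(t) = (3 + t) + t = 3 + 2*t)
((25*(-7))*3)/(-18605) + O(-94)/41914 = ((25*(-7))*3)/(-18605) + (3 + 2*(-94))/41914 = -175*3*(-1/18605) + (3 - 188)*(1/41914) = -525*(-1/18605) - 185*1/41914 = 105/3721 - 185/41914 = 3712585/155961994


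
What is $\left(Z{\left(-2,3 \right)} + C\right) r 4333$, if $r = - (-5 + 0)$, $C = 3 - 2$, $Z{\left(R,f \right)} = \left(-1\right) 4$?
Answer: $-64995$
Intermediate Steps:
$Z{\left(R,f \right)} = -4$
$C = 1$
$r = 5$ ($r = \left(-1\right) \left(-5\right) = 5$)
$\left(Z{\left(-2,3 \right)} + C\right) r 4333 = \left(-4 + 1\right) 5 \cdot 4333 = \left(-3\right) 5 \cdot 4333 = \left(-15\right) 4333 = -64995$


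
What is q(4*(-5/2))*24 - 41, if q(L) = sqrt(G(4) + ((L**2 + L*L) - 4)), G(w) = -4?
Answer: -41 + 192*sqrt(3) ≈ 291.55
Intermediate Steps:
q(L) = sqrt(-8 + 2*L**2) (q(L) = sqrt(-4 + ((L**2 + L*L) - 4)) = sqrt(-4 + ((L**2 + L**2) - 4)) = sqrt(-4 + (2*L**2 - 4)) = sqrt(-4 + (-4 + 2*L**2)) = sqrt(-8 + 2*L**2))
q(4*(-5/2))*24 - 41 = sqrt(-8 + 2*(4*(-5/2))**2)*24 - 41 = sqrt(-8 + 2*(-10)**2)*24 - 41 = sqrt(-8 + 2*100)*24 - 41 = sqrt(-8 + 200)*24 - 41 = sqrt(192)*24 - 41 = (8*sqrt(3))*24 - 41 = 192*sqrt(3) - 41 = -41 + 192*sqrt(3)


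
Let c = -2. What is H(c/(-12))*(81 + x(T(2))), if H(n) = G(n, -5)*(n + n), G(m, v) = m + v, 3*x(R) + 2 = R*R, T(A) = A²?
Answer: -7453/54 ≈ -138.02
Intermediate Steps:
x(R) = -⅔ + R²/3 (x(R) = -⅔ + (R*R)/3 = -⅔ + R²/3)
H(n) = 2*n*(-5 + n) (H(n) = (n - 5)*(n + n) = (-5 + n)*(2*n) = 2*n*(-5 + n))
H(c/(-12))*(81 + x(T(2))) = (2*(-2/(-12))*(-5 - 2/(-12)))*(81 + (-⅔ + (2²)²/3)) = (2*(-2*(-1/12))*(-5 - 2*(-1/12)))*(81 + (-⅔ + (⅓)*4²)) = (2*(⅙)*(-5 + ⅙))*(81 + (-⅔ + (⅓)*16)) = (2*(⅙)*(-29/6))*(81 + (-⅔ + 16/3)) = -29*(81 + 14/3)/18 = -29/18*257/3 = -7453/54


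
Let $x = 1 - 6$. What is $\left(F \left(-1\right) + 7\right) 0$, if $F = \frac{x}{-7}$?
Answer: $0$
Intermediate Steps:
$x = -5$ ($x = 1 - 6 = -5$)
$F = \frac{5}{7}$ ($F = - \frac{5}{-7} = \left(-5\right) \left(- \frac{1}{7}\right) = \frac{5}{7} \approx 0.71429$)
$\left(F \left(-1\right) + 7\right) 0 = \left(\frac{5}{7} \left(-1\right) + 7\right) 0 = \left(- \frac{5}{7} + 7\right) 0 = \frac{44}{7} \cdot 0 = 0$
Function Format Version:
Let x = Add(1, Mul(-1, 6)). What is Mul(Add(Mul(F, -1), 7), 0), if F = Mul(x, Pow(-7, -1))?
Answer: 0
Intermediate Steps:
x = -5 (x = Add(1, -6) = -5)
F = Rational(5, 7) (F = Mul(-5, Pow(-7, -1)) = Mul(-5, Rational(-1, 7)) = Rational(5, 7) ≈ 0.71429)
Mul(Add(Mul(F, -1), 7), 0) = Mul(Add(Mul(Rational(5, 7), -1), 7), 0) = Mul(Add(Rational(-5, 7), 7), 0) = Mul(Rational(44, 7), 0) = 0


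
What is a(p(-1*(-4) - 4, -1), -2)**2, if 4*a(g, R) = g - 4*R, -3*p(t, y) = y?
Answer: 625/144 ≈ 4.3403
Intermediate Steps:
p(t, y) = -y/3
a(g, R) = -R + g/4 (a(g, R) = (g - 4*R)/4 = -R + g/4)
a(p(-1*(-4) - 4, -1), -2)**2 = (-1*(-2) + (-1/3*(-1))/4)**2 = (2 + (1/4)*(1/3))**2 = (2 + 1/12)**2 = (25/12)**2 = 625/144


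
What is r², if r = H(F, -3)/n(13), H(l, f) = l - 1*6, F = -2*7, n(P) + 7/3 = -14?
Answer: 3600/2401 ≈ 1.4994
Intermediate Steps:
n(P) = -49/3 (n(P) = -7/3 - 14 = -49/3)
F = -14
H(l, f) = -6 + l (H(l, f) = l - 6 = -6 + l)
r = 60/49 (r = (-6 - 14)/(-49/3) = -20*(-3/49) = 60/49 ≈ 1.2245)
r² = (60/49)² = 3600/2401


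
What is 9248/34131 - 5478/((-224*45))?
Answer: 15566081/19113360 ≈ 0.81441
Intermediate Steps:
9248/34131 - 5478/((-224*45)) = 9248*(1/34131) - 5478/(-10080) = 9248/34131 - 5478*(-1/10080) = 9248/34131 + 913/1680 = 15566081/19113360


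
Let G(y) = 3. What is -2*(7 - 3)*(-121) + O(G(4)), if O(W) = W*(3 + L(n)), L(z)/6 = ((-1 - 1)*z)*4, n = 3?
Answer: 545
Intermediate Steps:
L(z) = -48*z (L(z) = 6*(((-1 - 1)*z)*4) = 6*(-2*z*4) = 6*(-8*z) = -48*z)
O(W) = -141*W (O(W) = W*(3 - 48*3) = W*(3 - 144) = W*(-141) = -141*W)
-2*(7 - 3)*(-121) + O(G(4)) = -2*(7 - 3)*(-121) - 141*3 = -2*4*(-121) - 423 = -8*(-121) - 423 = 968 - 423 = 545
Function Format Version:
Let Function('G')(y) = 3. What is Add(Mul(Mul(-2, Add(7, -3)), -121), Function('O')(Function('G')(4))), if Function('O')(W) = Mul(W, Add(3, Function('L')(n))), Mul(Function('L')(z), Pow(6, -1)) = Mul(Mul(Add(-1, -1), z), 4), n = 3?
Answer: 545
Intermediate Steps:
Function('L')(z) = Mul(-48, z) (Function('L')(z) = Mul(6, Mul(Mul(Add(-1, -1), z), 4)) = Mul(6, Mul(Mul(-2, z), 4)) = Mul(6, Mul(-8, z)) = Mul(-48, z))
Function('O')(W) = Mul(-141, W) (Function('O')(W) = Mul(W, Add(3, Mul(-48, 3))) = Mul(W, Add(3, -144)) = Mul(W, -141) = Mul(-141, W))
Add(Mul(Mul(-2, Add(7, -3)), -121), Function('O')(Function('G')(4))) = Add(Mul(Mul(-2, Add(7, -3)), -121), Mul(-141, 3)) = Add(Mul(Mul(-2, 4), -121), -423) = Add(Mul(-8, -121), -423) = Add(968, -423) = 545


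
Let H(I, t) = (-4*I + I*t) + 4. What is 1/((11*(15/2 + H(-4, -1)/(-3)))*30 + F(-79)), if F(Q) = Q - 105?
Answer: -1/349 ≈ -0.0028653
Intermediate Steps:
F(Q) = -105 + Q
H(I, t) = 4 - 4*I + I*t
1/((11*(15/2 + H(-4, -1)/(-3)))*30 + F(-79)) = 1/((11*(15/2 + (4 - 4*(-4) - 4*(-1))/(-3)))*30 + (-105 - 79)) = 1/((11*(15*(½) + (4 + 16 + 4)*(-⅓)))*30 - 184) = 1/((11*(15/2 + 24*(-⅓)))*30 - 184) = 1/((11*(15/2 - 8))*30 - 184) = 1/((11*(-½))*30 - 184) = 1/(-11/2*30 - 184) = 1/(-165 - 184) = 1/(-349) = -1/349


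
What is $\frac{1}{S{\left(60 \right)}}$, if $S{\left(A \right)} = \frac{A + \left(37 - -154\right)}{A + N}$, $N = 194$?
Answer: $\frac{254}{251} \approx 1.012$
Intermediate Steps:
$S{\left(A \right)} = \frac{191 + A}{194 + A}$ ($S{\left(A \right)} = \frac{A + \left(37 - -154\right)}{A + 194} = \frac{A + \left(37 + 154\right)}{194 + A} = \frac{A + 191}{194 + A} = \frac{191 + A}{194 + A}$)
$\frac{1}{S{\left(60 \right)}} = \frac{1}{\frac{1}{194 + 60} \left(191 + 60\right)} = \frac{1}{\frac{1}{254} \cdot 251} = \frac{1}{\frac{251}{254}} = \frac{254}{251}$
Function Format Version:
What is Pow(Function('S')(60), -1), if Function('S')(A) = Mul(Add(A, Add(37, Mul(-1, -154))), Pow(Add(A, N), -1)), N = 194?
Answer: Rational(254, 251) ≈ 1.0120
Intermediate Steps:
Function('S')(A) = Mul(Pow(Add(194, A), -1), Add(191, A)) (Function('S')(A) = Mul(Add(A, Add(37, Mul(-1, -154))), Pow(Add(A, 194), -1)) = Mul(Add(A, Add(37, 154)), Pow(Add(194, A), -1)) = Mul(Add(A, 191), Pow(Add(194, A), -1)) = Mul(Add(191, A), Pow(Add(194, A), -1)) = Mul(Pow(Add(194, A), -1), Add(191, A)))
Pow(Function('S')(60), -1) = Pow(Mul(Pow(Add(194, 60), -1), Add(191, 60)), -1) = Pow(Mul(Pow(254, -1), 251), -1) = Pow(Mul(Rational(1, 254), 251), -1) = Pow(Rational(251, 254), -1) = Rational(254, 251)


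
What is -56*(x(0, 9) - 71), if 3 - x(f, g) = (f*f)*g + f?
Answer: 3808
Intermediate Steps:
x(f, g) = 3 - f - g*f² (x(f, g) = 3 - ((f*f)*g + f) = 3 - (f²*g + f) = 3 - (g*f² + f) = 3 - (f + g*f²) = 3 + (-f - g*f²) = 3 - f - g*f²)
-56*(x(0, 9) - 71) = -56*((3 - 1*0 - 1*9*0²) - 71) = -56*((3 + 0 - 1*9*0) - 71) = -56*((3 + 0 + 0) - 71) = -56*(3 - 71) = -56*(-68) = 3808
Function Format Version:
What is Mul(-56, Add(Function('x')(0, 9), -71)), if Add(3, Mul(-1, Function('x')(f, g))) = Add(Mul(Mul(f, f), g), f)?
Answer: 3808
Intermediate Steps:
Function('x')(f, g) = Add(3, Mul(-1, f), Mul(-1, g, Pow(f, 2))) (Function('x')(f, g) = Add(3, Mul(-1, Add(Mul(Mul(f, f), g), f))) = Add(3, Mul(-1, Add(Mul(Pow(f, 2), g), f))) = Add(3, Mul(-1, Add(Mul(g, Pow(f, 2)), f))) = Add(3, Mul(-1, Add(f, Mul(g, Pow(f, 2))))) = Add(3, Add(Mul(-1, f), Mul(-1, g, Pow(f, 2)))) = Add(3, Mul(-1, f), Mul(-1, g, Pow(f, 2))))
Mul(-56, Add(Function('x')(0, 9), -71)) = Mul(-56, Add(Add(3, Mul(-1, 0), Mul(-1, 9, Pow(0, 2))), -71)) = Mul(-56, Add(Add(3, 0, Mul(-1, 9, 0)), -71)) = Mul(-56, Add(Add(3, 0, 0), -71)) = Mul(-56, Add(3, -71)) = Mul(-56, -68) = 3808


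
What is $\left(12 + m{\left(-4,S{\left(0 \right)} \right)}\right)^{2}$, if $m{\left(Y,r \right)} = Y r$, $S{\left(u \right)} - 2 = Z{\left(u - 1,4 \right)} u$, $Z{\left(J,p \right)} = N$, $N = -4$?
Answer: $16$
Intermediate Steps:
$Z{\left(J,p \right)} = -4$
$S{\left(u \right)} = 2 - 4 u$
$\left(12 + m{\left(-4,S{\left(0 \right)} \right)}\right)^{2} = \left(12 - 4 \left(2 - 0\right)\right)^{2} = \left(12 - 4 \left(2 + 0\right)\right)^{2} = \left(12 - 8\right)^{2} = 4^{2} = 16$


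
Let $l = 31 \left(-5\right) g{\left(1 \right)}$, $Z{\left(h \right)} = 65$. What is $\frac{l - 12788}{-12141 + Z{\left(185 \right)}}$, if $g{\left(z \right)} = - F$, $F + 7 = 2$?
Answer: $\frac{13563}{12076} \approx 1.1231$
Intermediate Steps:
$F = -5$ ($F = -7 + 2 = -5$)
$g{\left(z \right)} = 5$ ($g{\left(z \right)} = \left(-1\right) \left(-5\right) = 5$)
$l = -775$ ($l = 31 \left(-5\right) 5 = \left(-155\right) 5 = -775$)
$\frac{l - 12788}{-12141 + Z{\left(185 \right)}} = \frac{-775 - 12788}{-12141 + 65} = - \frac{13563}{-12076} = \left(-13563\right) \left(- \frac{1}{12076}\right) = \frac{13563}{12076}$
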